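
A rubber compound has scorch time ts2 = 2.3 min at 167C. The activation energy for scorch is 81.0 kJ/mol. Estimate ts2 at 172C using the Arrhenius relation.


Convert temperatures: T1 = 167 + 273.15 = 440.15 K, T2 = 172 + 273.15 = 445.15 K
ts2_new = 2.3 * exp(81000 / 8.314 * (1/445.15 - 1/440.15))
1/T2 - 1/T1 = -2.5519e-05
ts2_new = 1.79 min

1.79 min


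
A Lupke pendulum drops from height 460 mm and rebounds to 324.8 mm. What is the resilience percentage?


Resilience = h_rebound / h_drop * 100
= 324.8 / 460 * 100
= 70.6%

70.6%


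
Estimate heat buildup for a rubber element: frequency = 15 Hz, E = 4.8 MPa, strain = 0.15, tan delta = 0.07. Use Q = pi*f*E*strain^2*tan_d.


Q = pi * f * E * strain^2 * tan_d
= pi * 15 * 4.8 * 0.15^2 * 0.07
= pi * 15 * 4.8 * 0.0225 * 0.07
= 0.3563

Q = 0.3563


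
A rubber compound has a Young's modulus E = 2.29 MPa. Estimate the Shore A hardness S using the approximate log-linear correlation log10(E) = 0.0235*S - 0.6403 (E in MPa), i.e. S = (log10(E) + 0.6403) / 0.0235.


log10(E) = 0.0235*S - 0.6403  =>  S = (log10(E) + 0.6403) / 0.0235
log10(2.29) = 0.359835
S = (0.359835 + 0.6403) / 0.0235 = 1.000135 / 0.0235
S = 42.6

Shore A = 42.6


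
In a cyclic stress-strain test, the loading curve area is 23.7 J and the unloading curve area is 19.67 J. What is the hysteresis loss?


Hysteresis loss = loading - unloading
= 23.7 - 19.67
= 4.03 J

4.03 J


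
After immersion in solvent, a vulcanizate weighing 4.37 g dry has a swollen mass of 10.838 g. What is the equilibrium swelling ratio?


Q = W_swollen / W_dry
Q = 10.838 / 4.37
Q = 2.48

Q = 2.48


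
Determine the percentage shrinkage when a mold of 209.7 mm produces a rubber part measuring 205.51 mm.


Shrinkage = (mold - part) / mold * 100
= (209.7 - 205.51) / 209.7 * 100
= 4.19 / 209.7 * 100
= 2.0%

2.0%


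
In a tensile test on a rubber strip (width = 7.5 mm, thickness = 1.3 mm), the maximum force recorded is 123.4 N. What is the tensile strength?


Area = width * thickness = 7.5 * 1.3 = 9.75 mm^2
TS = force / area = 123.4 / 9.75 = 12.66 MPa

12.66 MPa


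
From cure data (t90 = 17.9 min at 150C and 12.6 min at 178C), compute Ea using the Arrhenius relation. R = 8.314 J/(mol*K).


T1 = 423.15 K, T2 = 451.15 K
1/T1 - 1/T2 = 1.4667e-04
ln(t1/t2) = ln(17.9/12.6) = 0.3511
Ea = 8.314 * 0.3511 / 1.4667e-04 = 19902.2853 J/mol
Ea = 19.9 kJ/mol

19.9 kJ/mol


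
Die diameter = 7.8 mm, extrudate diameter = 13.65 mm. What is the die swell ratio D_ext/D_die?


Die swell ratio = D_extrudate / D_die
= 13.65 / 7.8
= 1.75

Die swell = 1.75


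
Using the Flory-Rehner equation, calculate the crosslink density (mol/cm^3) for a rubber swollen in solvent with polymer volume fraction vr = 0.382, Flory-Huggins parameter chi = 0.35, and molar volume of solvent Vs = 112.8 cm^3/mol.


ln(1 - vr) = ln(1 - 0.382) = -0.4813
Numerator = -((-0.4813) + 0.382 + 0.35 * 0.382^2) = 0.0482
Denominator = 112.8 * (0.382^(1/3) - 0.382/2) = 60.3011
nu = 0.0482 / 60.3011 = 7.9921e-04 mol/cm^3

7.9921e-04 mol/cm^3


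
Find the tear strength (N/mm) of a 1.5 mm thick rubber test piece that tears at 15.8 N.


Tear strength = force / thickness
= 15.8 / 1.5
= 10.53 N/mm

10.53 N/mm


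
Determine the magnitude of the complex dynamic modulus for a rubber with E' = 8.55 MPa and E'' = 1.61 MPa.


|E*| = sqrt(E'^2 + E''^2)
= sqrt(8.55^2 + 1.61^2)
= sqrt(73.1025 + 2.5921)
= 8.7 MPa

8.7 MPa


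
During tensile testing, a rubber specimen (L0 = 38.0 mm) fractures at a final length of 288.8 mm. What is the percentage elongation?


Elongation = (Lf - L0) / L0 * 100
= (288.8 - 38.0) / 38.0 * 100
= 250.8 / 38.0 * 100
= 660.0%

660.0%


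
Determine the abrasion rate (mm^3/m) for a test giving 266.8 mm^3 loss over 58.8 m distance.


Rate = volume_loss / distance
= 266.8 / 58.8
= 4.537 mm^3/m

4.537 mm^3/m


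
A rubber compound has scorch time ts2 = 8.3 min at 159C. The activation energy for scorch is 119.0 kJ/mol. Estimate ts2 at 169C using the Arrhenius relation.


Convert temperatures: T1 = 159 + 273.15 = 432.15 K, T2 = 169 + 273.15 = 442.15 K
ts2_new = 8.3 * exp(119000 / 8.314 * (1/442.15 - 1/432.15))
1/T2 - 1/T1 = -5.2335e-05
ts2_new = 3.92 min

3.92 min


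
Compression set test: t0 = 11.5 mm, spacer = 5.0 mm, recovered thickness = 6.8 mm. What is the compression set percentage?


CS = (t0 - recovered) / (t0 - ts) * 100
= (11.5 - 6.8) / (11.5 - 5.0) * 100
= 4.7 / 6.5 * 100
= 72.3%

72.3%


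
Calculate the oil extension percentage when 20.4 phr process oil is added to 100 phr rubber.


Oil % = oil / (100 + oil) * 100
= 20.4 / (100 + 20.4) * 100
= 20.4 / 120.4 * 100
= 16.94%

16.94%


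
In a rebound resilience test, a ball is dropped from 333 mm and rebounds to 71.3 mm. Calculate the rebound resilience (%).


Resilience = h_rebound / h_drop * 100
= 71.3 / 333 * 100
= 21.4%

21.4%


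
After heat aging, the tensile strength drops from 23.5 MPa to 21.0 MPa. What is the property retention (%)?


Retention = aged / original * 100
= 21.0 / 23.5 * 100
= 89.4%

89.4%


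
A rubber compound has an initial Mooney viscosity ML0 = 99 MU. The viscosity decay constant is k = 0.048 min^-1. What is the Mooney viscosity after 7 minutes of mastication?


ML = ML0 * exp(-k * t)
ML = 99 * exp(-0.048 * 7)
ML = 99 * 0.7146
ML = 70.75 MU

70.75 MU


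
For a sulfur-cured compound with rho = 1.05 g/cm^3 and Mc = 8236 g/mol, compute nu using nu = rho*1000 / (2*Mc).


nu = rho * 1000 / (2 * Mc)
nu = 1.05 * 1000 / (2 * 8236)
nu = 1050.0 / 16472
nu = 0.0637 mol/L

0.0637 mol/L


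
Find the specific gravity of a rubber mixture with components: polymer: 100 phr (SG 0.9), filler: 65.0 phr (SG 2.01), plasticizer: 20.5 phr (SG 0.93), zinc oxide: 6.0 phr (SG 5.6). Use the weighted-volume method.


Sum of weights = 191.5
Volume contributions:
  polymer: 100/0.9 = 111.1111
  filler: 65.0/2.01 = 32.3383
  plasticizer: 20.5/0.93 = 22.0430
  zinc oxide: 6.0/5.6 = 1.0714
Sum of volumes = 166.5639
SG = 191.5 / 166.5639 = 1.15

SG = 1.15


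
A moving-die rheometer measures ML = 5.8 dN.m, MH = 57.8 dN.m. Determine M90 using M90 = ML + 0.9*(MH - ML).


M90 = ML + 0.9 * (MH - ML)
M90 = 5.8 + 0.9 * (57.8 - 5.8)
M90 = 5.8 + 0.9 * 52.0
M90 = 52.6 dN.m

52.6 dN.m


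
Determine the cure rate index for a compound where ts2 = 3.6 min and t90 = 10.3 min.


CRI = 100 / (t90 - ts2)
= 100 / (10.3 - 3.6)
= 100 / 6.7
= 14.93 min^-1

14.93 min^-1


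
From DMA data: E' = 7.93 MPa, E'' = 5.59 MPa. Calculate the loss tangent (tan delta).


tan delta = E'' / E'
= 5.59 / 7.93
= 0.7049

tan delta = 0.7049


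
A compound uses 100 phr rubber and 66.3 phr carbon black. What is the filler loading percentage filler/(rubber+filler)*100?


Filler % = filler / (rubber + filler) * 100
= 66.3 / (100 + 66.3) * 100
= 66.3 / 166.3 * 100
= 39.87%

39.87%


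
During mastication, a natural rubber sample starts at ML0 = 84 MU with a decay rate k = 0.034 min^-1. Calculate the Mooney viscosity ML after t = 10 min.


ML = ML0 * exp(-k * t)
ML = 84 * exp(-0.034 * 10)
ML = 84 * 0.7118
ML = 59.79 MU

59.79 MU


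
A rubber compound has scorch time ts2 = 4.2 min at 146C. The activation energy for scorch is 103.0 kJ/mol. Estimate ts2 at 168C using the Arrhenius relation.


Convert temperatures: T1 = 146 + 273.15 = 419.15 K, T2 = 168 + 273.15 = 441.15 K
ts2_new = 4.2 * exp(103000 / 8.314 * (1/441.15 - 1/419.15))
1/T2 - 1/T1 = -1.1898e-04
ts2_new = 0.96 min

0.96 min


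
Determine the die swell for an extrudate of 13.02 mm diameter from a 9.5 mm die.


Die swell ratio = D_extrudate / D_die
= 13.02 / 9.5
= 1.371

Die swell = 1.371


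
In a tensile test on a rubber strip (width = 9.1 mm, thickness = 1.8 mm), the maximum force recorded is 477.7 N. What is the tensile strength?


Area = width * thickness = 9.1 * 1.8 = 16.38 mm^2
TS = force / area = 477.7 / 16.38 = 29.16 MPa

29.16 MPa


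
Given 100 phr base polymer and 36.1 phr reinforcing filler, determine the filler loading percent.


Filler % = filler / (rubber + filler) * 100
= 36.1 / (100 + 36.1) * 100
= 36.1 / 136.1 * 100
= 26.52%

26.52%


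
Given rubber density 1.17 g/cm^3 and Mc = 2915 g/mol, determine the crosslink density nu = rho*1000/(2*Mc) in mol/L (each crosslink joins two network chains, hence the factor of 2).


nu = rho * 1000 / (2 * Mc)
nu = 1.17 * 1000 / (2 * 2915)
nu = 1170.0 / 5830
nu = 0.2007 mol/L

0.2007 mol/L


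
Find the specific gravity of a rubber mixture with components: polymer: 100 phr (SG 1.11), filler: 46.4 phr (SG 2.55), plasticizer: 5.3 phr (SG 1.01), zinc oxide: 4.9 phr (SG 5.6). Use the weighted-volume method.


Sum of weights = 156.6
Volume contributions:
  polymer: 100/1.11 = 90.0901
  filler: 46.4/2.55 = 18.1961
  plasticizer: 5.3/1.01 = 5.2475
  zinc oxide: 4.9/5.6 = 0.8750
Sum of volumes = 114.4087
SG = 156.6 / 114.4087 = 1.369

SG = 1.369


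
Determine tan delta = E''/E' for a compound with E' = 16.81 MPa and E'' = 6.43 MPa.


tan delta = E'' / E'
= 6.43 / 16.81
= 0.3825

tan delta = 0.3825


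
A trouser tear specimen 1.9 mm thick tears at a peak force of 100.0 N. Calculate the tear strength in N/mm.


Tear strength = force / thickness
= 100.0 / 1.9
= 52.63 N/mm

52.63 N/mm


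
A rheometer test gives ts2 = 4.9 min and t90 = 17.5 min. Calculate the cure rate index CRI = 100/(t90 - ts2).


CRI = 100 / (t90 - ts2)
= 100 / (17.5 - 4.9)
= 100 / 12.6
= 7.94 min^-1

7.94 min^-1


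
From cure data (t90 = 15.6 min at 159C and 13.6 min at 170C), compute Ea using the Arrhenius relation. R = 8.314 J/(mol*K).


T1 = 432.15 K, T2 = 443.15 K
1/T1 - 1/T2 = 5.7439e-05
ln(t1/t2) = ln(15.6/13.6) = 0.1372
Ea = 8.314 * 0.1372 / 5.7439e-05 = 19859.1322 J/mol
Ea = 19.86 kJ/mol

19.86 kJ/mol


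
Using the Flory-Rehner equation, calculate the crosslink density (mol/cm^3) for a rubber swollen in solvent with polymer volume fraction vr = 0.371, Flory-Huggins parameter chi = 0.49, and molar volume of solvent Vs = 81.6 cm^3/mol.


ln(1 - vr) = ln(1 - 0.371) = -0.4636
Numerator = -((-0.4636) + 0.371 + 0.49 * 0.371^2) = 0.0252
Denominator = 81.6 * (0.371^(1/3) - 0.371/2) = 43.4970
nu = 0.0252 / 43.4970 = 5.7889e-04 mol/cm^3

5.7889e-04 mol/cm^3


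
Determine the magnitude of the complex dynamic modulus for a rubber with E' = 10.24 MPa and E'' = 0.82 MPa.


|E*| = sqrt(E'^2 + E''^2)
= sqrt(10.24^2 + 0.82^2)
= sqrt(104.8576 + 0.6724)
= 10.273 MPa

10.273 MPa


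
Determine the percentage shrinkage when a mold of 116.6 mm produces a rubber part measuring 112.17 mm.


Shrinkage = (mold - part) / mold * 100
= (116.6 - 112.17) / 116.6 * 100
= 4.43 / 116.6 * 100
= 3.8%

3.8%


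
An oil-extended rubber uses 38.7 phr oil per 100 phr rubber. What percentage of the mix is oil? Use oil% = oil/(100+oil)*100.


Oil % = oil / (100 + oil) * 100
= 38.7 / (100 + 38.7) * 100
= 38.7 / 138.7 * 100
= 27.9%

27.9%


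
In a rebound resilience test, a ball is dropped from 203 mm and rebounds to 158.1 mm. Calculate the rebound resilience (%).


Resilience = h_rebound / h_drop * 100
= 158.1 / 203 * 100
= 77.9%

77.9%


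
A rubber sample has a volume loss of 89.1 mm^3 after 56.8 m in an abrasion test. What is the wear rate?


Rate = volume_loss / distance
= 89.1 / 56.8
= 1.569 mm^3/m

1.569 mm^3/m


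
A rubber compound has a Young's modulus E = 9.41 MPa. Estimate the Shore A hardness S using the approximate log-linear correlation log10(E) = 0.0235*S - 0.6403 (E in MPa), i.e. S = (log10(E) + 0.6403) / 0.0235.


log10(E) = 0.0235*S - 0.6403  =>  S = (log10(E) + 0.6403) / 0.0235
log10(9.41) = 0.973590
S = (0.973590 + 0.6403) / 0.0235 = 1.613890 / 0.0235
S = 68.7

Shore A = 68.7


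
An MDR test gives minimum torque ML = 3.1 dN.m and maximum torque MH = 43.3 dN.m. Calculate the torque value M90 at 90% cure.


M90 = ML + 0.9 * (MH - ML)
M90 = 3.1 + 0.9 * (43.3 - 3.1)
M90 = 3.1 + 0.9 * 40.2
M90 = 39.28 dN.m

39.28 dN.m


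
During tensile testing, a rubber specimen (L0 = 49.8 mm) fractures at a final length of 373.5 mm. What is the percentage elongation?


Elongation = (Lf - L0) / L0 * 100
= (373.5 - 49.8) / 49.8 * 100
= 323.7 / 49.8 * 100
= 650.0%

650.0%


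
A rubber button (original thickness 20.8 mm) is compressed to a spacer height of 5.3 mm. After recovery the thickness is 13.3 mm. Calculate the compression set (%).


CS = (t0 - recovered) / (t0 - ts) * 100
= (20.8 - 13.3) / (20.8 - 5.3) * 100
= 7.5 / 15.5 * 100
= 48.4%

48.4%


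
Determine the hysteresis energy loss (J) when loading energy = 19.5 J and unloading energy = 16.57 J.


Hysteresis loss = loading - unloading
= 19.5 - 16.57
= 2.93 J

2.93 J


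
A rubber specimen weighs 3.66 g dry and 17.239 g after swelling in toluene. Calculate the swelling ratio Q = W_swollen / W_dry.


Q = W_swollen / W_dry
Q = 17.239 / 3.66
Q = 4.71

Q = 4.71


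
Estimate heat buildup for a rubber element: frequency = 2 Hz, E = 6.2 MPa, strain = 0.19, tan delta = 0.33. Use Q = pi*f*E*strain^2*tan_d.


Q = pi * f * E * strain^2 * tan_d
= pi * 2 * 6.2 * 0.19^2 * 0.33
= pi * 2 * 6.2 * 0.0361 * 0.33
= 0.4641

Q = 0.4641


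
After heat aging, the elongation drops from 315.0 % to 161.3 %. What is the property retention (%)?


Retention = aged / original * 100
= 161.3 / 315.0 * 100
= 51.2%

51.2%


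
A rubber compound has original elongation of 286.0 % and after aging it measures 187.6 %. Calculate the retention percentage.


Retention = aged / original * 100
= 187.6 / 286.0 * 100
= 65.6%

65.6%


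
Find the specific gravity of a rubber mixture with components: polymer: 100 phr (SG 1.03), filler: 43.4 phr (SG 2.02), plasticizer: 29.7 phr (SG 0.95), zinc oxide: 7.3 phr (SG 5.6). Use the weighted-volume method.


Sum of weights = 180.4
Volume contributions:
  polymer: 100/1.03 = 97.0874
  filler: 43.4/2.02 = 21.4851
  plasticizer: 29.7/0.95 = 31.2632
  zinc oxide: 7.3/5.6 = 1.3036
Sum of volumes = 151.1393
SG = 180.4 / 151.1393 = 1.194

SG = 1.194


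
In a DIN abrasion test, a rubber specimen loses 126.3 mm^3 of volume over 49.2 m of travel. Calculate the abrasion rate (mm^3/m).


Rate = volume_loss / distance
= 126.3 / 49.2
= 2.567 mm^3/m

2.567 mm^3/m


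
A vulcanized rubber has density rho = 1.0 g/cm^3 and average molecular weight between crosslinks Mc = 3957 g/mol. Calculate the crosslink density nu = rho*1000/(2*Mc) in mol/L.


nu = rho * 1000 / (2 * Mc)
nu = 1.0 * 1000 / (2 * 3957)
nu = 1000.0 / 7914
nu = 0.1264 mol/L

0.1264 mol/L


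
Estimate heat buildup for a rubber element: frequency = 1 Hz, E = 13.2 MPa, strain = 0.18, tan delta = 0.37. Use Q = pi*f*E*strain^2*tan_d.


Q = pi * f * E * strain^2 * tan_d
= pi * 1 * 13.2 * 0.18^2 * 0.37
= pi * 1 * 13.2 * 0.0324 * 0.37
= 0.4971

Q = 0.4971


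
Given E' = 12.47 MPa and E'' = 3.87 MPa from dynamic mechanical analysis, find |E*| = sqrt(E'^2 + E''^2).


|E*| = sqrt(E'^2 + E''^2)
= sqrt(12.47^2 + 3.87^2)
= sqrt(155.5009 + 14.9769)
= 13.057 MPa

13.057 MPa


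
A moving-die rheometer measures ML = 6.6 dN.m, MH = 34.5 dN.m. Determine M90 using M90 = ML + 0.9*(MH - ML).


M90 = ML + 0.9 * (MH - ML)
M90 = 6.6 + 0.9 * (34.5 - 6.6)
M90 = 6.6 + 0.9 * 27.9
M90 = 31.71 dN.m

31.71 dN.m


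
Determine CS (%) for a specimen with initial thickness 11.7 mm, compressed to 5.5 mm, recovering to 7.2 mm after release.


CS = (t0 - recovered) / (t0 - ts) * 100
= (11.7 - 7.2) / (11.7 - 5.5) * 100
= 4.5 / 6.2 * 100
= 72.6%

72.6%


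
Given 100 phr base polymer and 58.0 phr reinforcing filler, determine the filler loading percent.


Filler % = filler / (rubber + filler) * 100
= 58.0 / (100 + 58.0) * 100
= 58.0 / 158.0 * 100
= 36.71%

36.71%


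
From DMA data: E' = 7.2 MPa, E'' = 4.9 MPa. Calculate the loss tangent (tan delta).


tan delta = E'' / E'
= 4.9 / 7.2
= 0.6806

tan delta = 0.6806


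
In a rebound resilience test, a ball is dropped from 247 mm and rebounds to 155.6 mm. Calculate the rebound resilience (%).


Resilience = h_rebound / h_drop * 100
= 155.6 / 247 * 100
= 63.0%

63.0%


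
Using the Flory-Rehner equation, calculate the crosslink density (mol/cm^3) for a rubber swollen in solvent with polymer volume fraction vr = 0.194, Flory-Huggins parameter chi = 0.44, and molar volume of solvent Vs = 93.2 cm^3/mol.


ln(1 - vr) = ln(1 - 0.194) = -0.2157
Numerator = -((-0.2157) + 0.194 + 0.44 * 0.194^2) = 0.0051
Denominator = 93.2 * (0.194^(1/3) - 0.194/2) = 44.9127
nu = 0.0051 / 44.9127 = 1.1381e-04 mol/cm^3

1.1381e-04 mol/cm^3


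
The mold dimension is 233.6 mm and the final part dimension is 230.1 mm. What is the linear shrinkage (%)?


Shrinkage = (mold - part) / mold * 100
= (233.6 - 230.1) / 233.6 * 100
= 3.5 / 233.6 * 100
= 1.5%

1.5%


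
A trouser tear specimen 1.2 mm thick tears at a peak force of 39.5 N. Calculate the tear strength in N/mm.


Tear strength = force / thickness
= 39.5 / 1.2
= 32.92 N/mm

32.92 N/mm


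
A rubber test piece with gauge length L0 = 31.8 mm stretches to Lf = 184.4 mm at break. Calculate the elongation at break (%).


Elongation = (Lf - L0) / L0 * 100
= (184.4 - 31.8) / 31.8 * 100
= 152.6 / 31.8 * 100
= 479.9%

479.9%


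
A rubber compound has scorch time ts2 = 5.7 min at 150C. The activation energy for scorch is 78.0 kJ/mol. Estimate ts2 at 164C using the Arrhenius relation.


Convert temperatures: T1 = 150 + 273.15 = 423.15 K, T2 = 164 + 273.15 = 437.15 K
ts2_new = 5.7 * exp(78000 / 8.314 * (1/437.15 - 1/423.15))
1/T2 - 1/T1 = -7.5684e-05
ts2_new = 2.8 min

2.8 min


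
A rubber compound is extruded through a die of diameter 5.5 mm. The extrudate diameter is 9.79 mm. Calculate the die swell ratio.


Die swell ratio = D_extrudate / D_die
= 9.79 / 5.5
= 1.78

Die swell = 1.78


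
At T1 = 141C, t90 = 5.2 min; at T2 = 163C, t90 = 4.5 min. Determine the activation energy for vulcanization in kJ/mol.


T1 = 414.15 K, T2 = 436.15 K
1/T1 - 1/T2 = 1.2179e-04
ln(t1/t2) = ln(5.2/4.5) = 0.1446
Ea = 8.314 * 0.1446 / 1.2179e-04 = 9869.4464 J/mol
Ea = 9.87 kJ/mol

9.87 kJ/mol


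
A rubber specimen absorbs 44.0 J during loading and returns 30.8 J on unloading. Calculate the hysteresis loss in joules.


Hysteresis loss = loading - unloading
= 44.0 - 30.8
= 13.2 J

13.2 J


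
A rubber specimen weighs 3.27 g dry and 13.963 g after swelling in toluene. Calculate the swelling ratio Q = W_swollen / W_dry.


Q = W_swollen / W_dry
Q = 13.963 / 3.27
Q = 4.27

Q = 4.27


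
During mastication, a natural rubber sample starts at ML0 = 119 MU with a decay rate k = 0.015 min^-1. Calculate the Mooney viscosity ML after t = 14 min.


ML = ML0 * exp(-k * t)
ML = 119 * exp(-0.015 * 14)
ML = 119 * 0.8106
ML = 96.46 MU

96.46 MU


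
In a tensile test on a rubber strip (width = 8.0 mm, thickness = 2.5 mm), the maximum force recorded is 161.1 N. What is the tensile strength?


Area = width * thickness = 8.0 * 2.5 = 20.0 mm^2
TS = force / area = 161.1 / 20.0 = 8.05 MPa

8.05 MPa


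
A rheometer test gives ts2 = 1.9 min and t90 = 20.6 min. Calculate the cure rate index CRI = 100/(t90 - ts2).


CRI = 100 / (t90 - ts2)
= 100 / (20.6 - 1.9)
= 100 / 18.7
= 5.35 min^-1

5.35 min^-1


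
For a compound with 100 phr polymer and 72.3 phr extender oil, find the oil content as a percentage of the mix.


Oil % = oil / (100 + oil) * 100
= 72.3 / (100 + 72.3) * 100
= 72.3 / 172.3 * 100
= 41.96%

41.96%


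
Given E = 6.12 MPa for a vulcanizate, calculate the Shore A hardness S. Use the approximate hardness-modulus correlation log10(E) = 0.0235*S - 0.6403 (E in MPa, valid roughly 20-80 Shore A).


log10(E) = 0.0235*S - 0.6403  =>  S = (log10(E) + 0.6403) / 0.0235
log10(6.12) = 0.786751
S = (0.786751 + 0.6403) / 0.0235 = 1.427051 / 0.0235
S = 60.7

Shore A = 60.7


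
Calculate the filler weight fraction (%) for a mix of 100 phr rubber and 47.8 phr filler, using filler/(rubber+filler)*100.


Filler % = filler / (rubber + filler) * 100
= 47.8 / (100 + 47.8) * 100
= 47.8 / 147.8 * 100
= 32.34%

32.34%


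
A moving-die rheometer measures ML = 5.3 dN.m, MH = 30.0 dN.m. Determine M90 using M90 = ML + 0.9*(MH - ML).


M90 = ML + 0.9 * (MH - ML)
M90 = 5.3 + 0.9 * (30.0 - 5.3)
M90 = 5.3 + 0.9 * 24.7
M90 = 27.53 dN.m

27.53 dN.m


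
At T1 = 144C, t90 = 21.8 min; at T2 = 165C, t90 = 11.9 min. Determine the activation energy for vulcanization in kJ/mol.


T1 = 417.15 K, T2 = 438.15 K
1/T1 - 1/T2 = 1.1490e-04
ln(t1/t2) = ln(21.8/11.9) = 0.6054
Ea = 8.314 * 0.6054 / 1.1490e-04 = 43805.4162 J/mol
Ea = 43.81 kJ/mol

43.81 kJ/mol


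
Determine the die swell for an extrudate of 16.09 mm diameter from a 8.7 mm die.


Die swell ratio = D_extrudate / D_die
= 16.09 / 8.7
= 1.849

Die swell = 1.849


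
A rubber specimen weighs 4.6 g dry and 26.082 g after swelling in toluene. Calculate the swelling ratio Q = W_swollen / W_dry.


Q = W_swollen / W_dry
Q = 26.082 / 4.6
Q = 5.67

Q = 5.67


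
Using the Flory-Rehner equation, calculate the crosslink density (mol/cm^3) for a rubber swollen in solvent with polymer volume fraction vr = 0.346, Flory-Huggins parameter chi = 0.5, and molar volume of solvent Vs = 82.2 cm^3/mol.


ln(1 - vr) = ln(1 - 0.346) = -0.4246
Numerator = -((-0.4246) + 0.346 + 0.5 * 0.346^2) = 0.0188
Denominator = 82.2 * (0.346^(1/3) - 0.346/2) = 43.4867
nu = 0.0188 / 43.4867 = 4.3208e-04 mol/cm^3

4.3208e-04 mol/cm^3


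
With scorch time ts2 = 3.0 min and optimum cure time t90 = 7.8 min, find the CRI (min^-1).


CRI = 100 / (t90 - ts2)
= 100 / (7.8 - 3.0)
= 100 / 4.8
= 20.83 min^-1

20.83 min^-1


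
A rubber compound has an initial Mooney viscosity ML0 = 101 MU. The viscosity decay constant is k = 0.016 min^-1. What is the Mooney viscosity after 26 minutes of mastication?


ML = ML0 * exp(-k * t)
ML = 101 * exp(-0.016 * 26)
ML = 101 * 0.6597
ML = 66.63 MU

66.63 MU


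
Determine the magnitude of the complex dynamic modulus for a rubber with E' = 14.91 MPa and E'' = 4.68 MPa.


|E*| = sqrt(E'^2 + E''^2)
= sqrt(14.91^2 + 4.68^2)
= sqrt(222.3081 + 21.9024)
= 15.627 MPa

15.627 MPa


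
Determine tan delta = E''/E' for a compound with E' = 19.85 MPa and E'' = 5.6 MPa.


tan delta = E'' / E'
= 5.6 / 19.85
= 0.2821

tan delta = 0.2821


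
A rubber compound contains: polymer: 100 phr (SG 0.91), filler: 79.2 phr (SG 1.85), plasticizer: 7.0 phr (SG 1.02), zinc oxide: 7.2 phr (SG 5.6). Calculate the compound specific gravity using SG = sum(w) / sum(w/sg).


Sum of weights = 193.4
Volume contributions:
  polymer: 100/0.91 = 109.8901
  filler: 79.2/1.85 = 42.8108
  plasticizer: 7.0/1.02 = 6.8627
  zinc oxide: 7.2/5.6 = 1.2857
Sum of volumes = 160.8494
SG = 193.4 / 160.8494 = 1.202

SG = 1.202


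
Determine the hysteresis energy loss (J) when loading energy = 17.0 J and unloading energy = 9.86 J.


Hysteresis loss = loading - unloading
= 17.0 - 9.86
= 7.14 J

7.14 J


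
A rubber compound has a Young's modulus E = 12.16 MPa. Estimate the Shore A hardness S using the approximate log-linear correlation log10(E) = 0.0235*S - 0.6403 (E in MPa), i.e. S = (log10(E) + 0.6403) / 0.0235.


log10(E) = 0.0235*S - 0.6403  =>  S = (log10(E) + 0.6403) / 0.0235
log10(12.16) = 1.084934
S = (1.084934 + 0.6403) / 0.0235 = 1.725234 / 0.0235
S = 73.4

Shore A = 73.4


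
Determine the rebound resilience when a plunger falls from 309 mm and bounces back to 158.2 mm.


Resilience = h_rebound / h_drop * 100
= 158.2 / 309 * 100
= 51.2%

51.2%


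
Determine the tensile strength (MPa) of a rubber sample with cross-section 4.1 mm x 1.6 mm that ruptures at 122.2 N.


Area = width * thickness = 4.1 * 1.6 = 6.56 mm^2
TS = force / area = 122.2 / 6.56 = 18.63 MPa

18.63 MPa


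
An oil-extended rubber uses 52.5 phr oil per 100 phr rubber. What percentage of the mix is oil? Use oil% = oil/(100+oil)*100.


Oil % = oil / (100 + oil) * 100
= 52.5 / (100 + 52.5) * 100
= 52.5 / 152.5 * 100
= 34.43%

34.43%


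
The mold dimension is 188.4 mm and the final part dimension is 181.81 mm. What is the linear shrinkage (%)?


Shrinkage = (mold - part) / mold * 100
= (188.4 - 181.81) / 188.4 * 100
= 6.59 / 188.4 * 100
= 3.5%

3.5%


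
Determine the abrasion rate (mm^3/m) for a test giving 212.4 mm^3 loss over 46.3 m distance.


Rate = volume_loss / distance
= 212.4 / 46.3
= 4.587 mm^3/m

4.587 mm^3/m


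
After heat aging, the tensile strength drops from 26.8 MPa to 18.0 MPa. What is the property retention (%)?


Retention = aged / original * 100
= 18.0 / 26.8 * 100
= 67.2%

67.2%


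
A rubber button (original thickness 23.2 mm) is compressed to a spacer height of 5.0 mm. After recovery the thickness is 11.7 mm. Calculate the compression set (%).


CS = (t0 - recovered) / (t0 - ts) * 100
= (23.2 - 11.7) / (23.2 - 5.0) * 100
= 11.5 / 18.2 * 100
= 63.2%

63.2%


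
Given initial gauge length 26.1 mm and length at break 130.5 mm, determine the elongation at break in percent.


Elongation = (Lf - L0) / L0 * 100
= (130.5 - 26.1) / 26.1 * 100
= 104.4 / 26.1 * 100
= 400.0%

400.0%


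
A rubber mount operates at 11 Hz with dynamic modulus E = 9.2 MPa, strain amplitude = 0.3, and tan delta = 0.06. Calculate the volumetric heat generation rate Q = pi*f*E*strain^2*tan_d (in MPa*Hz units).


Q = pi * f * E * strain^2 * tan_d
= pi * 11 * 9.2 * 0.3^2 * 0.06
= pi * 11 * 9.2 * 0.0900 * 0.06
= 1.7168

Q = 1.7168


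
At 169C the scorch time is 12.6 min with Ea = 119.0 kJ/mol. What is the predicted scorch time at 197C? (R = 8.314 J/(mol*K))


Convert temperatures: T1 = 169 + 273.15 = 442.15 K, T2 = 197 + 273.15 = 470.15 K
ts2_new = 12.6 * exp(119000 / 8.314 * (1/470.15 - 1/442.15))
1/T2 - 1/T1 = -1.3470e-04
ts2_new = 1.83 min

1.83 min


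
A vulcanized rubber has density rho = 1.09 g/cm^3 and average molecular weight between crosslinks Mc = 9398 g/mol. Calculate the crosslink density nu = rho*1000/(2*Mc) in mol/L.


nu = rho * 1000 / (2 * Mc)
nu = 1.09 * 1000 / (2 * 9398)
nu = 1090.0 / 18796
nu = 0.0580 mol/L

0.0580 mol/L


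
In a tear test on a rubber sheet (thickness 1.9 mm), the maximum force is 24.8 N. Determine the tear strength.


Tear strength = force / thickness
= 24.8 / 1.9
= 13.05 N/mm

13.05 N/mm


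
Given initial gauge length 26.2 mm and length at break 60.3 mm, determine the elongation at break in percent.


Elongation = (Lf - L0) / L0 * 100
= (60.3 - 26.2) / 26.2 * 100
= 34.1 / 26.2 * 100
= 130.2%

130.2%


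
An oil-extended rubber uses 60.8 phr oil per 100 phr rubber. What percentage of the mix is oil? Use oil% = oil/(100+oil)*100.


Oil % = oil / (100 + oil) * 100
= 60.8 / (100 + 60.8) * 100
= 60.8 / 160.8 * 100
= 37.81%

37.81%


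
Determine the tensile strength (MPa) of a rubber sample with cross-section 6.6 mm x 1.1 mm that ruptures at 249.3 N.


Area = width * thickness = 6.6 * 1.1 = 7.26 mm^2
TS = force / area = 249.3 / 7.26 = 34.34 MPa

34.34 MPa


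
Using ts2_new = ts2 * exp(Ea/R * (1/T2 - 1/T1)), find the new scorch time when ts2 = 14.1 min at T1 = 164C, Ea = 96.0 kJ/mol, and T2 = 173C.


Convert temperatures: T1 = 164 + 273.15 = 437.15 K, T2 = 173 + 273.15 = 446.15 K
ts2_new = 14.1 * exp(96000 / 8.314 * (1/446.15 - 1/437.15))
1/T2 - 1/T1 = -4.6146e-05
ts2_new = 8.28 min

8.28 min


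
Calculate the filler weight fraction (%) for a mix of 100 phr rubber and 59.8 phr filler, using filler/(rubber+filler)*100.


Filler % = filler / (rubber + filler) * 100
= 59.8 / (100 + 59.8) * 100
= 59.8 / 159.8 * 100
= 37.42%

37.42%


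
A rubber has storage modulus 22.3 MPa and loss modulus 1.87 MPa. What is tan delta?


tan delta = E'' / E'
= 1.87 / 22.3
= 0.0839

tan delta = 0.0839


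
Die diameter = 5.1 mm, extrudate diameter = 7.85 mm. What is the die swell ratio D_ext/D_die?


Die swell ratio = D_extrudate / D_die
= 7.85 / 5.1
= 1.539

Die swell = 1.539


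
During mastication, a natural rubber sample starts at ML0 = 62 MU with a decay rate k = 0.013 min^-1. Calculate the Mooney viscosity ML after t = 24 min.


ML = ML0 * exp(-k * t)
ML = 62 * exp(-0.013 * 24)
ML = 62 * 0.7320
ML = 45.38 MU

45.38 MU


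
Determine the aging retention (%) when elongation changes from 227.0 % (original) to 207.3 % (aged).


Retention = aged / original * 100
= 207.3 / 227.0 * 100
= 91.3%

91.3%


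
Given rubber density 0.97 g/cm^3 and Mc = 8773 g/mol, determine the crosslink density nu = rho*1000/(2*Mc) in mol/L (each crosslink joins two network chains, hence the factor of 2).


nu = rho * 1000 / (2 * Mc)
nu = 0.97 * 1000 / (2 * 8773)
nu = 970.0 / 17546
nu = 0.0553 mol/L

0.0553 mol/L


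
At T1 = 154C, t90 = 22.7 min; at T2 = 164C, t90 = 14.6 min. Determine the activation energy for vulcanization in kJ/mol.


T1 = 427.15 K, T2 = 437.15 K
1/T1 - 1/T2 = 5.3554e-05
ln(t1/t2) = ln(22.7/14.6) = 0.4413
Ea = 8.314 * 0.4413 / 5.3554e-05 = 68516.8748 J/mol
Ea = 68.52 kJ/mol

68.52 kJ/mol


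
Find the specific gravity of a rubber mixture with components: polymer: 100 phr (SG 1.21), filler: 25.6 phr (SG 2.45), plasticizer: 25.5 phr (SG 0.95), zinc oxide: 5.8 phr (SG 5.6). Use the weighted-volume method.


Sum of weights = 156.9
Volume contributions:
  polymer: 100/1.21 = 82.6446
  filler: 25.6/2.45 = 10.4490
  plasticizer: 25.5/0.95 = 26.8421
  zinc oxide: 5.8/5.6 = 1.0357
Sum of volumes = 120.9714
SG = 156.9 / 120.9714 = 1.297

SG = 1.297


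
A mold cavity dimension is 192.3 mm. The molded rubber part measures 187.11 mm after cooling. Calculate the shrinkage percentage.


Shrinkage = (mold - part) / mold * 100
= (192.3 - 187.11) / 192.3 * 100
= 5.19 / 192.3 * 100
= 2.7%

2.7%


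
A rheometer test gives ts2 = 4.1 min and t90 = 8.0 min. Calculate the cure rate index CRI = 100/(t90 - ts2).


CRI = 100 / (t90 - ts2)
= 100 / (8.0 - 4.1)
= 100 / 3.9
= 25.64 min^-1

25.64 min^-1


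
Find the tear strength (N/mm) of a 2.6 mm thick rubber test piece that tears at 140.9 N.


Tear strength = force / thickness
= 140.9 / 2.6
= 54.19 N/mm

54.19 N/mm


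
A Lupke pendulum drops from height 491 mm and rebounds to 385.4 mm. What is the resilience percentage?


Resilience = h_rebound / h_drop * 100
= 385.4 / 491 * 100
= 78.5%

78.5%


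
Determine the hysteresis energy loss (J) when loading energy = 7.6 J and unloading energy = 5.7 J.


Hysteresis loss = loading - unloading
= 7.6 - 5.7
= 1.9 J

1.9 J


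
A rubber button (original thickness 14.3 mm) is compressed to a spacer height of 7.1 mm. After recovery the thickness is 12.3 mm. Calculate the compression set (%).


CS = (t0 - recovered) / (t0 - ts) * 100
= (14.3 - 12.3) / (14.3 - 7.1) * 100
= 2.0 / 7.2 * 100
= 27.8%

27.8%


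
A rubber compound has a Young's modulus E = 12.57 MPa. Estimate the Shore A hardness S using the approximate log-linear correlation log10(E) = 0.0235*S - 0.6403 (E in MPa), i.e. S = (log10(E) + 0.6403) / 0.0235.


log10(E) = 0.0235*S - 0.6403  =>  S = (log10(E) + 0.6403) / 0.0235
log10(12.57) = 1.099335
S = (1.099335 + 0.6403) / 0.0235 = 1.739635 / 0.0235
S = 74.0

Shore A = 74.0


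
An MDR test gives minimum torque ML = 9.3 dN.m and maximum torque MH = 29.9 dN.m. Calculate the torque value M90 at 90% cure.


M90 = ML + 0.9 * (MH - ML)
M90 = 9.3 + 0.9 * (29.9 - 9.3)
M90 = 9.3 + 0.9 * 20.6
M90 = 27.84 dN.m

27.84 dN.m


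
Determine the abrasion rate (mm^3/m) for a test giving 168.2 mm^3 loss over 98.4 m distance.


Rate = volume_loss / distance
= 168.2 / 98.4
= 1.709 mm^3/m

1.709 mm^3/m


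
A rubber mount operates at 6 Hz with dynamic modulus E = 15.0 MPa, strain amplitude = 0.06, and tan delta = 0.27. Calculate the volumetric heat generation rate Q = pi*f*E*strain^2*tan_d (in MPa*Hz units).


Q = pi * f * E * strain^2 * tan_d
= pi * 6 * 15.0 * 0.06^2 * 0.27
= pi * 6 * 15.0 * 0.0036 * 0.27
= 0.2748

Q = 0.2748


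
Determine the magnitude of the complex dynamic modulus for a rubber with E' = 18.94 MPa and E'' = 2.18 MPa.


|E*| = sqrt(E'^2 + E''^2)
= sqrt(18.94^2 + 2.18^2)
= sqrt(358.7236 + 4.7524)
= 19.065 MPa

19.065 MPa


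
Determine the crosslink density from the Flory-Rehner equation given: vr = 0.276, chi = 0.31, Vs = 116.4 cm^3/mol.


ln(1 - vr) = ln(1 - 0.276) = -0.3230
Numerator = -((-0.3230) + 0.276 + 0.31 * 0.276^2) = 0.0233
Denominator = 116.4 * (0.276^(1/3) - 0.276/2) = 59.7229
nu = 0.0233 / 59.7229 = 3.9096e-04 mol/cm^3

3.9096e-04 mol/cm^3


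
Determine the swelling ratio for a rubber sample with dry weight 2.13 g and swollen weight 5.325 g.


Q = W_swollen / W_dry
Q = 5.325 / 2.13
Q = 2.5

Q = 2.5


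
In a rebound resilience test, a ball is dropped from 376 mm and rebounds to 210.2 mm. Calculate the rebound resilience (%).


Resilience = h_rebound / h_drop * 100
= 210.2 / 376 * 100
= 55.9%

55.9%


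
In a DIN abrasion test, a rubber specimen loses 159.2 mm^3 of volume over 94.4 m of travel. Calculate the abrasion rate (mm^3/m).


Rate = volume_loss / distance
= 159.2 / 94.4
= 1.686 mm^3/m

1.686 mm^3/m


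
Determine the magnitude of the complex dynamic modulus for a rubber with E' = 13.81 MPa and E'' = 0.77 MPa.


|E*| = sqrt(E'^2 + E''^2)
= sqrt(13.81^2 + 0.77^2)
= sqrt(190.7161 + 0.5929)
= 13.831 MPa

13.831 MPa


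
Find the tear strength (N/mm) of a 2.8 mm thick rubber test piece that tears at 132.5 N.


Tear strength = force / thickness
= 132.5 / 2.8
= 47.32 N/mm

47.32 N/mm


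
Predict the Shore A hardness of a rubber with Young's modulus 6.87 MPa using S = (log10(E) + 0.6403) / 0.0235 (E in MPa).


log10(E) = 0.0235*S - 0.6403  =>  S = (log10(E) + 0.6403) / 0.0235
log10(6.87) = 0.836957
S = (0.836957 + 0.6403) / 0.0235 = 1.477257 / 0.0235
S = 62.9

Shore A = 62.9


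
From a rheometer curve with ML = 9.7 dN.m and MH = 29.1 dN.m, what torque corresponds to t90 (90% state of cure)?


M90 = ML + 0.9 * (MH - ML)
M90 = 9.7 + 0.9 * (29.1 - 9.7)
M90 = 9.7 + 0.9 * 19.4
M90 = 27.16 dN.m

27.16 dN.m


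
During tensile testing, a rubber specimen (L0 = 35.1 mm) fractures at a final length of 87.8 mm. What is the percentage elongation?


Elongation = (Lf - L0) / L0 * 100
= (87.8 - 35.1) / 35.1 * 100
= 52.7 / 35.1 * 100
= 150.1%

150.1%


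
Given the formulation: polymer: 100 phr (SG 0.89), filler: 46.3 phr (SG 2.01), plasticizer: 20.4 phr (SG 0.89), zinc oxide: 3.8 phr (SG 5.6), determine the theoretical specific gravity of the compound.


Sum of weights = 170.5
Volume contributions:
  polymer: 100/0.89 = 112.3596
  filler: 46.3/2.01 = 23.0348
  plasticizer: 20.4/0.89 = 22.9213
  zinc oxide: 3.8/5.6 = 0.6786
Sum of volumes = 158.9943
SG = 170.5 / 158.9943 = 1.072

SG = 1.072


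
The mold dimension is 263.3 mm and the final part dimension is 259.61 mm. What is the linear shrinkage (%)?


Shrinkage = (mold - part) / mold * 100
= (263.3 - 259.61) / 263.3 * 100
= 3.69 / 263.3 * 100
= 1.4%

1.4%


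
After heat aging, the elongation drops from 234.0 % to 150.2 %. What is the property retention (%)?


Retention = aged / original * 100
= 150.2 / 234.0 * 100
= 64.2%

64.2%


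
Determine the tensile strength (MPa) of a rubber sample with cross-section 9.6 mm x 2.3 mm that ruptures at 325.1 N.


Area = width * thickness = 9.6 * 2.3 = 22.08 mm^2
TS = force / area = 325.1 / 22.08 = 14.72 MPa

14.72 MPa


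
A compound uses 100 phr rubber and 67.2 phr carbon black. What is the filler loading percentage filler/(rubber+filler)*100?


Filler % = filler / (rubber + filler) * 100
= 67.2 / (100 + 67.2) * 100
= 67.2 / 167.2 * 100
= 40.19%

40.19%


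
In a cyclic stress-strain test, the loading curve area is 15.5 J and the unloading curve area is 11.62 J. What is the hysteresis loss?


Hysteresis loss = loading - unloading
= 15.5 - 11.62
= 3.88 J

3.88 J


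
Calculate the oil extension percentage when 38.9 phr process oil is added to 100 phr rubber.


Oil % = oil / (100 + oil) * 100
= 38.9 / (100 + 38.9) * 100
= 38.9 / 138.9 * 100
= 28.01%

28.01%


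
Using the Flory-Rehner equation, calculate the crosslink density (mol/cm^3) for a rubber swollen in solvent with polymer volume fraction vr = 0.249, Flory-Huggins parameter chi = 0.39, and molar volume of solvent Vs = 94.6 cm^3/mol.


ln(1 - vr) = ln(1 - 0.249) = -0.2863
Numerator = -((-0.2863) + 0.249 + 0.39 * 0.249^2) = 0.0132
Denominator = 94.6 * (0.249^(1/3) - 0.249/2) = 47.7370
nu = 0.0132 / 47.7370 = 2.7587e-04 mol/cm^3

2.7587e-04 mol/cm^3


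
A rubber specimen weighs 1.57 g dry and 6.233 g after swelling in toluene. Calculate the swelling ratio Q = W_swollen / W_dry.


Q = W_swollen / W_dry
Q = 6.233 / 1.57
Q = 3.97

Q = 3.97


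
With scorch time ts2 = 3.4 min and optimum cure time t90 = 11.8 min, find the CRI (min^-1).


CRI = 100 / (t90 - ts2)
= 100 / (11.8 - 3.4)
= 100 / 8.4
= 11.9 min^-1

11.9 min^-1


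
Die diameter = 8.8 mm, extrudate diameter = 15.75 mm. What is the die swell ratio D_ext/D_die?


Die swell ratio = D_extrudate / D_die
= 15.75 / 8.8
= 1.79

Die swell = 1.79


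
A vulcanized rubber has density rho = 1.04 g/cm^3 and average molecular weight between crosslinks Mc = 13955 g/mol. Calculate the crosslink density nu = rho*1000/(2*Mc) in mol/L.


nu = rho * 1000 / (2 * Mc)
nu = 1.04 * 1000 / (2 * 13955)
nu = 1040.0 / 27910
nu = 0.0373 mol/L

0.0373 mol/L


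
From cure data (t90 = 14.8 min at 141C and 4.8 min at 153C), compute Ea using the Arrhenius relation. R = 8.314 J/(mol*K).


T1 = 414.15 K, T2 = 426.15 K
1/T1 - 1/T2 = 6.7993e-05
ln(t1/t2) = ln(14.8/4.8) = 1.1260
Ea = 8.314 * 1.1260 / 6.7993e-05 = 137686.5973 J/mol
Ea = 137.69 kJ/mol

137.69 kJ/mol


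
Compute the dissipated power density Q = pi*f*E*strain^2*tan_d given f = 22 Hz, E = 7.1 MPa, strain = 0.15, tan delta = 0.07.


Q = pi * f * E * strain^2 * tan_d
= pi * 22 * 7.1 * 0.15^2 * 0.07
= pi * 22 * 7.1 * 0.0225 * 0.07
= 0.7729

Q = 0.7729


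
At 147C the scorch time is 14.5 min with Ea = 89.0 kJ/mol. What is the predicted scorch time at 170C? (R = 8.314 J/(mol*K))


Convert temperatures: T1 = 147 + 273.15 = 420.15 K, T2 = 170 + 273.15 = 443.15 K
ts2_new = 14.5 * exp(89000 / 8.314 * (1/443.15 - 1/420.15))
1/T2 - 1/T1 = -1.2353e-04
ts2_new = 3.86 min

3.86 min


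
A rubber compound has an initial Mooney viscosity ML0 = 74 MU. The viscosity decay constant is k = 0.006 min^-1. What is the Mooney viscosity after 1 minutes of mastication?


ML = ML0 * exp(-k * t)
ML = 74 * exp(-0.006 * 1)
ML = 74 * 0.9940
ML = 73.56 MU

73.56 MU


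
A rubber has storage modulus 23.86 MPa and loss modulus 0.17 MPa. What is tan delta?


tan delta = E'' / E'
= 0.17 / 23.86
= 0.0071

tan delta = 0.0071


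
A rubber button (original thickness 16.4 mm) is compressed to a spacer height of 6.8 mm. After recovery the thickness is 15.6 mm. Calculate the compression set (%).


CS = (t0 - recovered) / (t0 - ts) * 100
= (16.4 - 15.6) / (16.4 - 6.8) * 100
= 0.8 / 9.6 * 100
= 8.3%

8.3%


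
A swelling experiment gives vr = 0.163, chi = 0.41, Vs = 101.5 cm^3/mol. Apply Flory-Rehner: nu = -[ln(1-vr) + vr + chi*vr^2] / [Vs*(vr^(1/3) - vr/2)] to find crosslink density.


ln(1 - vr) = ln(1 - 0.163) = -0.1779
Numerator = -((-0.1779) + 0.163 + 0.41 * 0.163^2) = 0.0040
Denominator = 101.5 * (0.163^(1/3) - 0.163/2) = 47.1727
nu = 0.0040 / 47.1727 = 8.5599e-05 mol/cm^3

8.5599e-05 mol/cm^3


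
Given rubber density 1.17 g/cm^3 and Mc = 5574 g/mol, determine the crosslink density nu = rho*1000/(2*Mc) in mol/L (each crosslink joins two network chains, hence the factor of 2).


nu = rho * 1000 / (2 * Mc)
nu = 1.17 * 1000 / (2 * 5574)
nu = 1170.0 / 11148
nu = 0.1050 mol/L

0.1050 mol/L


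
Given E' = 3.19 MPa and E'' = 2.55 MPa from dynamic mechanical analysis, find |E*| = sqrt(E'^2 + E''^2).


|E*| = sqrt(E'^2 + E''^2)
= sqrt(3.19^2 + 2.55^2)
= sqrt(10.1761 + 6.5025)
= 4.084 MPa

4.084 MPa
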